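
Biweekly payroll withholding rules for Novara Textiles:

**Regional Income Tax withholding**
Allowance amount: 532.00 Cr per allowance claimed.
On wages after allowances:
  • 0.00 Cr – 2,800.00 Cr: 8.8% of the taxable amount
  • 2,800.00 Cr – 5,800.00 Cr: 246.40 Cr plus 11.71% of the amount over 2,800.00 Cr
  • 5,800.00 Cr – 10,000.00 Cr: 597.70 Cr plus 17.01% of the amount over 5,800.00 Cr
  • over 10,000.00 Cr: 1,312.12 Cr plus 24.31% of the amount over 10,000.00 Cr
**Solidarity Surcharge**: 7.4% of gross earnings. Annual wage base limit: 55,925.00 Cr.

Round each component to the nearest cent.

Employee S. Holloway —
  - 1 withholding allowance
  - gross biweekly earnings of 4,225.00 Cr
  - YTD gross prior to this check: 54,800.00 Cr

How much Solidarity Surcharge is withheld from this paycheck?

83.25 Cr

Solidarity Surcharge: cap 55,925.00 Cr − YTD 54,800.00 Cr = 1,125.00 Cr subject; 7.4% × 1,125.00 Cr = 83.25 Cr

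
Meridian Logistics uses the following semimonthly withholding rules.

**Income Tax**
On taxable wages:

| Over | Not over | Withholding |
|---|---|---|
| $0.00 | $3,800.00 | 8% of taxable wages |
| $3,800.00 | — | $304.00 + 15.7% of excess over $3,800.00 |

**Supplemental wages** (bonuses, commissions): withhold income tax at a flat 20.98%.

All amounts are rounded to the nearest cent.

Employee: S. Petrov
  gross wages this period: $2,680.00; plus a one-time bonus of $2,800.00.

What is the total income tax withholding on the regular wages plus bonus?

$801.84

Income Tax: taxable = $2,680.00
  8% × $2,680.00 = $214.40
Supplemental (20.98% flat on bonus): 20.98% × $2,800.00 = $587.44
Total income tax: $214.40 + $587.44 = $801.84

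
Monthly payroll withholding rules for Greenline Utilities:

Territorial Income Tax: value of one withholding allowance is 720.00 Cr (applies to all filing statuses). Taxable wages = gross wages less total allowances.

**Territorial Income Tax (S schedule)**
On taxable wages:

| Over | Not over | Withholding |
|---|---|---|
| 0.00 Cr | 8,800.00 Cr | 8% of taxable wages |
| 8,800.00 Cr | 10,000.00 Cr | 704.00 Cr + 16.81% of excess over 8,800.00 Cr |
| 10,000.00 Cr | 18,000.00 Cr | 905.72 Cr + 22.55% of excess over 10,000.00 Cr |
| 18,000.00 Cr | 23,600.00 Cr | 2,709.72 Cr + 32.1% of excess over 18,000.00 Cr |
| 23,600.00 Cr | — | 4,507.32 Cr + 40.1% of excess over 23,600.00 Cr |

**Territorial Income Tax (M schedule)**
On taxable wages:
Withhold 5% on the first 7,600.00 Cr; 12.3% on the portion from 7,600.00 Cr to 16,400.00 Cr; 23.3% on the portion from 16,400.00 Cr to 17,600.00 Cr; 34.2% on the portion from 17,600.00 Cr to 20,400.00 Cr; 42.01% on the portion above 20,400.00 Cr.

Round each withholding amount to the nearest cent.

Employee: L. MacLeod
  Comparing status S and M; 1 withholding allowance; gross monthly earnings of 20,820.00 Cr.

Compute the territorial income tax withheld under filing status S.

Territorial Income Tax (S): taxable = 20,820.00 Cr − 1×720.00 Cr = 20,100.00 Cr
  2,709.72 Cr + 32.1% × (20,100.00 Cr − 18,000.00 Cr) = 2,709.72 Cr + 32.1% × 2,100.00 Cr = 3,383.82 Cr

3,383.82 Cr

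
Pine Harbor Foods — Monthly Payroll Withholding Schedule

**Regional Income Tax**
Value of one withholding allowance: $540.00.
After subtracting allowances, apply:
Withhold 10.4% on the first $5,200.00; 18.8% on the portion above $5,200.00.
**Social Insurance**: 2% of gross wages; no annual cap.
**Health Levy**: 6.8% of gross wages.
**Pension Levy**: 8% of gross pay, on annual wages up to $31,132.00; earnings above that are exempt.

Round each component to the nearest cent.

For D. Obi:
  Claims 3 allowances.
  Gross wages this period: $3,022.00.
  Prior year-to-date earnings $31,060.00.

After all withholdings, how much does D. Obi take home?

Regional Income Tax: taxable = $3,022.00 − 3×$540.00 = $1,402.00
  10.4% × $1,402.00 = $145.81
Social Insurance: 2% × $3,022.00 = $60.44
Health Levy: 6.8% × $3,022.00 = $205.50
Pension Levy: cap $31,132.00 − YTD $31,060.00 = $72.00 subject; 8% × $72.00 = $5.76
Total withheld: $145.81 + $60.44 + $205.50 + $5.76 = $417.51
Net pay: $3,022.00 − $417.51 = $2,604.49

$2,604.49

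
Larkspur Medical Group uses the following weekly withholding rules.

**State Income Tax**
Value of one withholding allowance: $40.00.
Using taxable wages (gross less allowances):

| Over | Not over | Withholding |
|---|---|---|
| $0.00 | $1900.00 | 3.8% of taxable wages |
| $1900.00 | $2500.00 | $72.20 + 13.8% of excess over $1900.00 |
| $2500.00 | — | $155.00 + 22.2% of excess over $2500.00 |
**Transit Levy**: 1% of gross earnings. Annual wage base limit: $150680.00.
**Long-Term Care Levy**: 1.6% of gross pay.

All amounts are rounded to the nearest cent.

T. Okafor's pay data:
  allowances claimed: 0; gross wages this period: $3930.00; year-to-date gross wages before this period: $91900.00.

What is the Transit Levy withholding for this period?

Transit Levy: 1% × $3930.00 = $39.30

$39.30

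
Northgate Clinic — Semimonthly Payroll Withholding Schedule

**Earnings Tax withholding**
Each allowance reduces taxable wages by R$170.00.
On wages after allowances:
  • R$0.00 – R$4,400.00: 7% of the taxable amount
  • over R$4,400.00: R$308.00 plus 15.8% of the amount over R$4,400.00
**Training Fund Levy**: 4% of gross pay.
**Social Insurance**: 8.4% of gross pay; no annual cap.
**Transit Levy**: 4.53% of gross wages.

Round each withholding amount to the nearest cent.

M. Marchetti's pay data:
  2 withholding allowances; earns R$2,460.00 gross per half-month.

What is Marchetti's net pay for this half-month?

R$1,895.12

Earnings Tax: taxable = R$2,460.00 − 2×R$170.00 = R$2,120.00
  7% × R$2,120.00 = R$148.40
Training Fund Levy: 4% × R$2,460.00 = R$98.40
Social Insurance: 8.4% × R$2,460.00 = R$206.64
Transit Levy: 4.53% × R$2,460.00 = R$111.44
Total withheld: R$148.40 + R$98.40 + R$206.64 + R$111.44 = R$564.88
Net pay: R$2,460.00 − R$564.88 = R$1,895.12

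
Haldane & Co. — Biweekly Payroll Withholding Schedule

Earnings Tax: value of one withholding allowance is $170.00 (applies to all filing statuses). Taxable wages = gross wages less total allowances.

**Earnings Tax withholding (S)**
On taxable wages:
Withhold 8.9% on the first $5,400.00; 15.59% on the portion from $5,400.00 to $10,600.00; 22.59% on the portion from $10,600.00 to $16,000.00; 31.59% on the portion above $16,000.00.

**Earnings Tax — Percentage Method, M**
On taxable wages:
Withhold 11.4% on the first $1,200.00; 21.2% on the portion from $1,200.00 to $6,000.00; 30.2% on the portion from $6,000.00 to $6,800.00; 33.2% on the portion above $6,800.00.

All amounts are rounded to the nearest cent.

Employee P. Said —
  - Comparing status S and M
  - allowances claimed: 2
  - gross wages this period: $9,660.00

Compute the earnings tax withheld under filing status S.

Earnings Tax (S): taxable = $9,660.00 − 2×$170.00 = $9,320.00
  $480.60 + 15.59% × ($9,320.00 − $5,400.00) = $480.60 + 15.59% × $3,920.00 = $1,091.73

$1,091.73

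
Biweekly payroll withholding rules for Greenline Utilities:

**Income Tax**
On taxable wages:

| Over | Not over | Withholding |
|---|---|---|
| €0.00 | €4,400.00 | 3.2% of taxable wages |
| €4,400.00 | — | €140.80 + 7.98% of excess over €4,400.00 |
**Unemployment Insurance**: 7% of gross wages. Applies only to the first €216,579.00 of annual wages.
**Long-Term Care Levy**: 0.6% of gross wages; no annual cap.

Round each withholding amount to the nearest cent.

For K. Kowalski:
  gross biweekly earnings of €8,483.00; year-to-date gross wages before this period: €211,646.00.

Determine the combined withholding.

Income Tax: taxable = €8,483.00
  €140.80 + 7.98% × (€8,483.00 − €4,400.00) = €140.80 + 7.98% × €4,083.00 = €466.62
Unemployment Insurance: cap €216,579.00 − YTD €211,646.00 = €4,933.00 subject; 7% × €4,933.00 = €345.31
Long-Term Care Levy: 0.6% × €8,483.00 = €50.90
Total: €466.62 + €345.31 + €50.90 = €862.83

€862.83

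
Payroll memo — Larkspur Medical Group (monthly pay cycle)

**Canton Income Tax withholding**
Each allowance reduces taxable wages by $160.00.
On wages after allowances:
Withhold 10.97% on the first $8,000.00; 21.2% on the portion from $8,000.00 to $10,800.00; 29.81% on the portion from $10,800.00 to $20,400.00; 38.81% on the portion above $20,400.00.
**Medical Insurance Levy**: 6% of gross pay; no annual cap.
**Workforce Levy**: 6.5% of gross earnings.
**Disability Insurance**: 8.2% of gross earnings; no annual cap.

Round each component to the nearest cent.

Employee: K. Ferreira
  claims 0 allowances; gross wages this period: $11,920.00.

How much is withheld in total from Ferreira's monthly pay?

$4,272.51

Canton Income Tax: taxable = $11,920.00
  $1,471.20 + 29.81% × ($11,920.00 − $10,800.00) = $1,471.20 + 29.81% × $1,120.00 = $1,805.07
Medical Insurance Levy: 6% × $11,920.00 = $715.20
Workforce Levy: 6.5% × $11,920.00 = $774.80
Disability Insurance: 8.2% × $11,920.00 = $977.44
Total: $1,805.07 + $715.20 + $774.80 + $977.44 = $4,272.51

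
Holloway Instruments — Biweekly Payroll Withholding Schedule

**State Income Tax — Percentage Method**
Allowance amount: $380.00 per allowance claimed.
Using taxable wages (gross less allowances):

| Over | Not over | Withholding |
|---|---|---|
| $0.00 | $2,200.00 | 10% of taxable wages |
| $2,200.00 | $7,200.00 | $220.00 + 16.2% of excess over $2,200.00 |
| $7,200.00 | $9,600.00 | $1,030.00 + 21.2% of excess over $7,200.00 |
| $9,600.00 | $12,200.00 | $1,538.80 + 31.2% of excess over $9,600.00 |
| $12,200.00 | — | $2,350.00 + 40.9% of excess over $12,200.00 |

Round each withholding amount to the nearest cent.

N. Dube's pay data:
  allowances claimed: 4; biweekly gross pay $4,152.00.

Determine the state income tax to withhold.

$289.98

State Income Tax: taxable = $4,152.00 − 4×$380.00 = $2,632.00
  $220.00 + 16.2% × ($2,632.00 − $2,200.00) = $220.00 + 16.2% × $432.00 = $289.98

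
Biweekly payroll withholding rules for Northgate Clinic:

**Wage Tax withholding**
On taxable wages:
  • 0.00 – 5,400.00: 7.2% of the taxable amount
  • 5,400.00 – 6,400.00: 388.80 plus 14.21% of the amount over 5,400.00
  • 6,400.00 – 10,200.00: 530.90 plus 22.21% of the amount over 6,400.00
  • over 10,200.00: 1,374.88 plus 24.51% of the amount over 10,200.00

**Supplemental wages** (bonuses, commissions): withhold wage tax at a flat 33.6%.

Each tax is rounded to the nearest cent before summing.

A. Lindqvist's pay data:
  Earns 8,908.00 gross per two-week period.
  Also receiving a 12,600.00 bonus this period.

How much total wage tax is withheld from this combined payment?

Wage Tax: taxable = 8,908.00
  530.90 + 22.21% × (8,908.00 − 6,400.00) = 530.90 + 22.21% × 2,508.00 = 1,087.93
Supplemental (33.6% flat on bonus): 33.6% × 12,600.00 = 4,233.60
Total wage tax: 1,087.93 + 4,233.60 = 5,321.53

5,321.53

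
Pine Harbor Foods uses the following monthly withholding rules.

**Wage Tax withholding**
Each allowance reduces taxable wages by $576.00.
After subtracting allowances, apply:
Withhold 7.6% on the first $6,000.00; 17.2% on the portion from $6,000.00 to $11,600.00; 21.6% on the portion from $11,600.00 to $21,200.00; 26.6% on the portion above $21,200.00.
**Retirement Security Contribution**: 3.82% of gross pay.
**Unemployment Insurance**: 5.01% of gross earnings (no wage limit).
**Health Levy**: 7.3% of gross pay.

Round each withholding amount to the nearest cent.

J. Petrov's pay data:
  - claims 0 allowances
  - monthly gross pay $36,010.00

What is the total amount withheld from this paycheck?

Wage Tax: taxable = $36,010.00
  $3,492.80 + 26.6% × ($36,010.00 − $21,200.00) = $3,492.80 + 26.6% × $14,810.00 = $7,432.26
Retirement Security Contribution: 3.82% × $36,010.00 = $1,375.58
Unemployment Insurance: 5.01% × $36,010.00 = $1,804.10
Health Levy: 7.3% × $36,010.00 = $2,628.73
Total: $7,432.26 + $1,375.58 + $1,804.10 + $2,628.73 = $13,240.67

$13,240.67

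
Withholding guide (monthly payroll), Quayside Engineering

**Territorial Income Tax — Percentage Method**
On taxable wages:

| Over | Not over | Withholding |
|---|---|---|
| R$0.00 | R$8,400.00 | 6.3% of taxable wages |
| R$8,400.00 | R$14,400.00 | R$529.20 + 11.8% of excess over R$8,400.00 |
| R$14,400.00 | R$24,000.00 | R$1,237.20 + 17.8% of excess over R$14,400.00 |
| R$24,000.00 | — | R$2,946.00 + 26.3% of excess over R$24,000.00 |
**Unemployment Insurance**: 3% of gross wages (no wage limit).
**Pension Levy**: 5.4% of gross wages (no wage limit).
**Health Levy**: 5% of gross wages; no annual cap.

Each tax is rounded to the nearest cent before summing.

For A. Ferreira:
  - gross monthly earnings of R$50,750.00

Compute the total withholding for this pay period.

Territorial Income Tax: taxable = R$50,750.00
  R$2,946.00 + 26.3% × (R$50,750.00 − R$24,000.00) = R$2,946.00 + 26.3% × R$26,750.00 = R$9,981.25
Unemployment Insurance: 3% × R$50,750.00 = R$1,522.50
Pension Levy: 5.4% × R$50,750.00 = R$2,740.50
Health Levy: 5% × R$50,750.00 = R$2,537.50
Total: R$9,981.25 + R$1,522.50 + R$2,740.50 + R$2,537.50 = R$16,781.75

R$16,781.75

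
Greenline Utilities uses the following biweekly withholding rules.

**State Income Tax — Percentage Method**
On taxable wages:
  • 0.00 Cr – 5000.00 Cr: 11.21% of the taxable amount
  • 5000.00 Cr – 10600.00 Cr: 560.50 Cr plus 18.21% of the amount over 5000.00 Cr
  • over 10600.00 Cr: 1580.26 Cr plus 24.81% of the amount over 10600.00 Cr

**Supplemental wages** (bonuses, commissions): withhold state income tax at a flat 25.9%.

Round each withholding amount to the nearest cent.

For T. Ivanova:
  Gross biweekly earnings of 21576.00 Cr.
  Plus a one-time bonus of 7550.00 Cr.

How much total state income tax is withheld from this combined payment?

6258.86 Cr

State Income Tax: taxable = 21576.00 Cr
  1580.26 Cr + 24.81% × (21576.00 Cr − 10600.00 Cr) = 1580.26 Cr + 24.81% × 10976.00 Cr = 4303.41 Cr
Supplemental (25.9% flat on bonus): 25.9% × 7550.00 Cr = 1955.45 Cr
Total state income tax: 4303.41 Cr + 1955.45 Cr = 6258.86 Cr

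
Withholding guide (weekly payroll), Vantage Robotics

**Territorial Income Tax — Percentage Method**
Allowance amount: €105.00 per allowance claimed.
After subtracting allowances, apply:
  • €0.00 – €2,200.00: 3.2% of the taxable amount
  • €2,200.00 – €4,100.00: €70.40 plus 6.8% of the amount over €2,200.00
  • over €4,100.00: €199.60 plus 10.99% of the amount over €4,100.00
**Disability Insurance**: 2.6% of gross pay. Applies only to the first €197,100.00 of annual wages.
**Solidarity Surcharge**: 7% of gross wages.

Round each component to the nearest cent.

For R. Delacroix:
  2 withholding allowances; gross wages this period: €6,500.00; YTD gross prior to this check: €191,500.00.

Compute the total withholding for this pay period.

€1,040.88

Territorial Income Tax: taxable = €6,500.00 − 2×€105.00 = €6,290.00
  €199.60 + 10.99% × (€6,290.00 − €4,100.00) = €199.60 + 10.99% × €2,190.00 = €440.28
Disability Insurance: cap €197,100.00 − YTD €191,500.00 = €5,600.00 subject; 2.6% × €5,600.00 = €145.60
Solidarity Surcharge: 7% × €6,500.00 = €455.00
Total: €440.28 + €145.60 + €455.00 = €1,040.88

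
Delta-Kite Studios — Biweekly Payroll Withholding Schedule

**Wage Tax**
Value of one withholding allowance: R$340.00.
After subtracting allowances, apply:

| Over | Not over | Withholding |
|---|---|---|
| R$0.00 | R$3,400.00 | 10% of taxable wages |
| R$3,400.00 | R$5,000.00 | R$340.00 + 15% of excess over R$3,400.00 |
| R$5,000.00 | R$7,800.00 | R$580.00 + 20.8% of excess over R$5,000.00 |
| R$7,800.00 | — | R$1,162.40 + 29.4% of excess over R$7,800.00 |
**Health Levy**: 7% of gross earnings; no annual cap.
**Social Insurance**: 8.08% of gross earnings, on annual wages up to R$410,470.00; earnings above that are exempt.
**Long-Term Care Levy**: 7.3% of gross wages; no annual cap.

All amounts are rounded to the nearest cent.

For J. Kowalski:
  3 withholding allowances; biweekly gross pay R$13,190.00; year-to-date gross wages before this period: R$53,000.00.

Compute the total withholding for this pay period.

R$5,399.10

Wage Tax: taxable = R$13,190.00 − 3×R$340.00 = R$12,170.00
  R$1,162.40 + 29.4% × (R$12,170.00 − R$7,800.00) = R$1,162.40 + 29.4% × R$4,370.00 = R$2,447.18
Health Levy: 7% × R$13,190.00 = R$923.30
Social Insurance: 8.08% × R$13,190.00 = R$1,065.75
Long-Term Care Levy: 7.3% × R$13,190.00 = R$962.87
Total: R$2,447.18 + R$923.30 + R$1,065.75 + R$962.87 = R$5,399.10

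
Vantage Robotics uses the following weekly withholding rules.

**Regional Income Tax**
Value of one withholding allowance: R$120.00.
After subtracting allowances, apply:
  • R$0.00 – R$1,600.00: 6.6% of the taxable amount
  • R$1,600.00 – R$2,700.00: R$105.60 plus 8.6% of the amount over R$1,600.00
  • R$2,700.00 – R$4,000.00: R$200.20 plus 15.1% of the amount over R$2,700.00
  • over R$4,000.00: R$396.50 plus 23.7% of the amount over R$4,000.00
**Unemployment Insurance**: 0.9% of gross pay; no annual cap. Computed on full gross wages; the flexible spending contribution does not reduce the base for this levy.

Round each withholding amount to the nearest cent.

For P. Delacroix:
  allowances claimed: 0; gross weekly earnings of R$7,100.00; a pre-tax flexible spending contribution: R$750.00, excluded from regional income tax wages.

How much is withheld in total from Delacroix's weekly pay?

Regional Income Tax: taxable = R$7,100.00 − R$750.00 = R$6,350.00
  R$396.50 + 23.7% × (R$6,350.00 − R$4,000.00) = R$396.50 + 23.7% × R$2,350.00 = R$953.45
Unemployment Insurance: 0.9% × R$7,100.00 = R$63.90
Total: R$953.45 + R$63.90 = R$1,017.35

R$1,017.35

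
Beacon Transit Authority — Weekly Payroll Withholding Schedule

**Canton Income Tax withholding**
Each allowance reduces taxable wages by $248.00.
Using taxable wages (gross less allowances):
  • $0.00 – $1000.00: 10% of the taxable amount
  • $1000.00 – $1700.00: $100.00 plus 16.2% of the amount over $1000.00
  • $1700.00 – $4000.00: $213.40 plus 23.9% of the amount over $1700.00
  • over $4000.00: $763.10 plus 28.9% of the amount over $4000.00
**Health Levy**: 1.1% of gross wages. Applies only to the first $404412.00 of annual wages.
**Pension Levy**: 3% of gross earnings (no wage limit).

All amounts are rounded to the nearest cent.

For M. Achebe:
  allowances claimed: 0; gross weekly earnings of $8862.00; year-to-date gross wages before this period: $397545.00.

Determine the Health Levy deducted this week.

Health Levy: cap $404412.00 − YTD $397545.00 = $6867.00 subject; 1.1% × $6867.00 = $75.54

$75.54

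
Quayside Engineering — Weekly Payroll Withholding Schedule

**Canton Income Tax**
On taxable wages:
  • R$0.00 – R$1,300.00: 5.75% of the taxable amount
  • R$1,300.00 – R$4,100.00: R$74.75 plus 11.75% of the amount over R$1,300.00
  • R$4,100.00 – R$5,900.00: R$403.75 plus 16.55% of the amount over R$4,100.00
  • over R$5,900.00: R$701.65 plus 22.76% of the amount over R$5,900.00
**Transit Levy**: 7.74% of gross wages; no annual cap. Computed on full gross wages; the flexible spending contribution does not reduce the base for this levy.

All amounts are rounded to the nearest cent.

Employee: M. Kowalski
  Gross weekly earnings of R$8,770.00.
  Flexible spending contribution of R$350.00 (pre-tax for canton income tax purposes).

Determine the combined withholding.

R$1,954.00

Canton Income Tax: taxable = R$8,770.00 − R$350.00 = R$8,420.00
  R$701.65 + 22.76% × (R$8,420.00 − R$5,900.00) = R$701.65 + 22.76% × R$2,520.00 = R$1,275.20
Transit Levy: 7.74% × R$8,770.00 = R$678.80
Total: R$1,275.20 + R$678.80 = R$1,954.00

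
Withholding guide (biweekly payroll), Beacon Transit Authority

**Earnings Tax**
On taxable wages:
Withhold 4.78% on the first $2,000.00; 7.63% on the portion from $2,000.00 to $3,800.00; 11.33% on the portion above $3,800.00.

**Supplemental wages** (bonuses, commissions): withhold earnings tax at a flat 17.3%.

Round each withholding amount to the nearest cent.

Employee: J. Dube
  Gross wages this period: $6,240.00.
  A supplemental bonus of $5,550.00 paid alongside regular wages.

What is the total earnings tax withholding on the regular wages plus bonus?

Earnings Tax: taxable = $6,240.00
  $232.94 + 11.33% × ($6,240.00 − $3,800.00) = $232.94 + 11.33% × $2,440.00 = $509.39
Supplemental (17.3% flat on bonus): 17.3% × $5,550.00 = $960.15
Total earnings tax: $509.39 + $960.15 = $1,469.54

$1,469.54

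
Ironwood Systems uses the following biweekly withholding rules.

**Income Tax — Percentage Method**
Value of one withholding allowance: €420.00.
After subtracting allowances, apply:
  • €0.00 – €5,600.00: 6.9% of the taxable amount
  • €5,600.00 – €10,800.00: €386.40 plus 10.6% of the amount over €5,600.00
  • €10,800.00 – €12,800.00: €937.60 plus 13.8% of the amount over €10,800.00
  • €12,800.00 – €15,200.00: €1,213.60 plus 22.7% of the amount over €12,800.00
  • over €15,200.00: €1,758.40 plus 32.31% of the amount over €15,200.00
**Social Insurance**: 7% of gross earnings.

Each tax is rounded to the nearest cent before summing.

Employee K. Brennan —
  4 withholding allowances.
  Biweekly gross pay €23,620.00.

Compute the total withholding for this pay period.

€5,589.49

Income Tax: taxable = €23,620.00 − 4×€420.00 = €21,940.00
  €1,758.40 + 32.31% × (€21,940.00 − €15,200.00) = €1,758.40 + 32.31% × €6,740.00 = €3,936.09
Social Insurance: 7% × €23,620.00 = €1,653.40
Total: €3,936.09 + €1,653.40 = €5,589.49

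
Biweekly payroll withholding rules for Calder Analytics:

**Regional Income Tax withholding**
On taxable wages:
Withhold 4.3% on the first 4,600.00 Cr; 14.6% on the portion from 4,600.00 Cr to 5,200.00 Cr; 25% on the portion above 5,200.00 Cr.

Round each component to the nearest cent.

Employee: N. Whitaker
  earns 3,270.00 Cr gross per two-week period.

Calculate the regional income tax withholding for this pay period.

Regional Income Tax: taxable = 3,270.00 Cr
  4.3% × 3,270.00 Cr = 140.61 Cr

140.61 Cr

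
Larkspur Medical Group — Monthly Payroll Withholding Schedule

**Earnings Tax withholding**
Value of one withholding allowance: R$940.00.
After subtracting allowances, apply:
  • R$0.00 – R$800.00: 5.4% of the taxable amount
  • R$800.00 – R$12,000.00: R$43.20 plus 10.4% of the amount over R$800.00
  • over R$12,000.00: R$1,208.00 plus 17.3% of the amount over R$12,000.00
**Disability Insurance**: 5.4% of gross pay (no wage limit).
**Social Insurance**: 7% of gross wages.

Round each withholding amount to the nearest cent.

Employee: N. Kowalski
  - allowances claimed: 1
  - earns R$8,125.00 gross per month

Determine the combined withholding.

Earnings Tax: taxable = R$8,125.00 − 1×R$940.00 = R$7,185.00
  R$43.20 + 10.4% × (R$7,185.00 − R$800.00) = R$43.20 + 10.4% × R$6,385.00 = R$707.24
Disability Insurance: 5.4% × R$8,125.00 = R$438.75
Social Insurance: 7% × R$8,125.00 = R$568.75
Total: R$707.24 + R$438.75 + R$568.75 = R$1,714.74

R$1,714.74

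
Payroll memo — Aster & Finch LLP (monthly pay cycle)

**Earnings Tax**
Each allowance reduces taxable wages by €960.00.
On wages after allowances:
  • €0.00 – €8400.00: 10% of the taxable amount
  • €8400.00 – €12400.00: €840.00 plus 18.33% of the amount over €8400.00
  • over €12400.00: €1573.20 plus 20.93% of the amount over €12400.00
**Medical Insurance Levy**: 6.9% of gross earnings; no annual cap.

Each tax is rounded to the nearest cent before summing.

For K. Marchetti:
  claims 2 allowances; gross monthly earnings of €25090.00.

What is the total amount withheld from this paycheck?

€5558.57

Earnings Tax: taxable = €25090.00 − 2×€960.00 = €23170.00
  €1573.20 + 20.93% × (€23170.00 − €12400.00) = €1573.20 + 20.93% × €10770.00 = €3827.36
Medical Insurance Levy: 6.9% × €25090.00 = €1731.21
Total: €3827.36 + €1731.21 = €5558.57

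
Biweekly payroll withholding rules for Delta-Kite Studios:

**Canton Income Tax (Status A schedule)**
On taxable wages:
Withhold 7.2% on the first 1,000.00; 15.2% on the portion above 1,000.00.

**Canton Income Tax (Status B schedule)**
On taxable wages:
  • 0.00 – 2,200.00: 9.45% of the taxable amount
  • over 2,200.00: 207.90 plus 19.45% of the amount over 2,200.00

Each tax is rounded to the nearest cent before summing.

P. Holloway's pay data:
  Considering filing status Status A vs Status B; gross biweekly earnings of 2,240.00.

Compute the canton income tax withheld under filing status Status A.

Canton Income Tax (Status A): taxable = 2,240.00
  72.00 + 15.2% × (2,240.00 − 1,000.00) = 72.00 + 15.2% × 1,240.00 = 260.48

260.48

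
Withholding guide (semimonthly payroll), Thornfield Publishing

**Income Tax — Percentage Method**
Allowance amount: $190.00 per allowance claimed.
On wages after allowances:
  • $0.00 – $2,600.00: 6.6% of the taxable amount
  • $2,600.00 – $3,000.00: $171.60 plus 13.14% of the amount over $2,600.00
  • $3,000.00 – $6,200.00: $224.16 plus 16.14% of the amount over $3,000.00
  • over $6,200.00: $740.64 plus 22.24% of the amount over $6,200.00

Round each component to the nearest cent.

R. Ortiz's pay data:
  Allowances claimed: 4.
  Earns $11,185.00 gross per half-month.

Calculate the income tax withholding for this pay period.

$1,680.28

Income Tax: taxable = $11,185.00 − 4×$190.00 = $10,425.00
  $740.64 + 22.24% × ($10,425.00 − $6,200.00) = $740.64 + 22.24% × $4,225.00 = $1,680.28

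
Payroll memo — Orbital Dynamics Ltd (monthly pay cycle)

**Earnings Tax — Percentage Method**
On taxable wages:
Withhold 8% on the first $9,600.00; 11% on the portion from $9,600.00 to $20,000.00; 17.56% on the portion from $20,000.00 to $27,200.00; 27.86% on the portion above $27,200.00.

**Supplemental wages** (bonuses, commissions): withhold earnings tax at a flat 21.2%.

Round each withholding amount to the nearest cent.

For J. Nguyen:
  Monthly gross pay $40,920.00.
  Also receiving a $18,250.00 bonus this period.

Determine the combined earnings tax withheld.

Earnings Tax: taxable = $40,920.00
  $3,176.32 + 27.86% × ($40,920.00 − $27,200.00) = $3,176.32 + 27.86% × $13,720.00 = $6,998.71
Supplemental (21.2% flat on bonus): 21.2% × $18,250.00 = $3,869.00
Total earnings tax: $6,998.71 + $3,869.00 = $10,867.71

$10,867.71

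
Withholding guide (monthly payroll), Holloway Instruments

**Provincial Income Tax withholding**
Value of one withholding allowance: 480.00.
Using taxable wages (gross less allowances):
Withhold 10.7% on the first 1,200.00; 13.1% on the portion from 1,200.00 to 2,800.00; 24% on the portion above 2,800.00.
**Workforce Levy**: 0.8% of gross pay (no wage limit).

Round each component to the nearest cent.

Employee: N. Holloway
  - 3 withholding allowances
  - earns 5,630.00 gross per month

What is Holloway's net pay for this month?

4,913.36

Provincial Income Tax: taxable = 5,630.00 − 3×480.00 = 4,190.00
  338.00 + 24% × (4,190.00 − 2,800.00) = 338.00 + 24% × 1,390.00 = 671.60
Workforce Levy: 0.8% × 5,630.00 = 45.04
Total withheld: 671.60 + 45.04 = 716.64
Net pay: 5,630.00 − 716.64 = 4,913.36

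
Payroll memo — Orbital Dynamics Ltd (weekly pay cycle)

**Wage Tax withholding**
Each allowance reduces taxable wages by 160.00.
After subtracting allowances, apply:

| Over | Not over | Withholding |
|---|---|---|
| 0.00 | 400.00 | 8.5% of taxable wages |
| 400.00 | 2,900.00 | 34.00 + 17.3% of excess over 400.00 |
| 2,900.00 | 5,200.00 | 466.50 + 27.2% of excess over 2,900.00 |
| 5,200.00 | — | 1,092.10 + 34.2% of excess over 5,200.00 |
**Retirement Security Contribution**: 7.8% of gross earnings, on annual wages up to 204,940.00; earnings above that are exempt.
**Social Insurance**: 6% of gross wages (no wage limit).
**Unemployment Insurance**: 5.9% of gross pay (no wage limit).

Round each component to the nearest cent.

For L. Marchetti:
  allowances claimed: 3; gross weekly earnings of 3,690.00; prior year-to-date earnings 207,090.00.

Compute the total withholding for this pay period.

Wage Tax: taxable = 3,690.00 − 3×160.00 = 3,210.00
  466.50 + 27.2% × (3,210.00 − 2,900.00) = 466.50 + 27.2% × 310.00 = 550.82
Retirement Security Contribution: YTD 207,090.00 ≥ cap 204,940.00 → 0.00
Social Insurance: 6% × 3,690.00 = 221.40
Unemployment Insurance: 5.9% × 3,690.00 = 217.71
Total: 550.82 + 0.00 + 221.40 + 217.71 = 989.93

989.93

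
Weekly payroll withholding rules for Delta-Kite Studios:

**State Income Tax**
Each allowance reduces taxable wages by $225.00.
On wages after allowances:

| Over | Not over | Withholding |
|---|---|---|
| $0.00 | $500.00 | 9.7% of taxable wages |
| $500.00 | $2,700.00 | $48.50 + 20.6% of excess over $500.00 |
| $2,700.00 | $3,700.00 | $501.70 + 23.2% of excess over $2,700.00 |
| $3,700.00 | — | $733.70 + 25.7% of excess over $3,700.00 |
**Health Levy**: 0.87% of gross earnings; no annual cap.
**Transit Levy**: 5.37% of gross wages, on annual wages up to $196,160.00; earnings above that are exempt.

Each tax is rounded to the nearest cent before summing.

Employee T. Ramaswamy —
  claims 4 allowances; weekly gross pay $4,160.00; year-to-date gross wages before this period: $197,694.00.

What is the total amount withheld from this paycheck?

$667.81

State Income Tax: taxable = $4,160.00 − 4×$225.00 = $3,260.00
  $501.70 + 23.2% × ($3,260.00 − $2,700.00) = $501.70 + 23.2% × $560.00 = $631.62
Health Levy: 0.87% × $4,160.00 = $36.19
Transit Levy: YTD $197,694.00 ≥ cap $196,160.00 → $0.00
Total: $631.62 + $36.19 + $0.00 = $667.81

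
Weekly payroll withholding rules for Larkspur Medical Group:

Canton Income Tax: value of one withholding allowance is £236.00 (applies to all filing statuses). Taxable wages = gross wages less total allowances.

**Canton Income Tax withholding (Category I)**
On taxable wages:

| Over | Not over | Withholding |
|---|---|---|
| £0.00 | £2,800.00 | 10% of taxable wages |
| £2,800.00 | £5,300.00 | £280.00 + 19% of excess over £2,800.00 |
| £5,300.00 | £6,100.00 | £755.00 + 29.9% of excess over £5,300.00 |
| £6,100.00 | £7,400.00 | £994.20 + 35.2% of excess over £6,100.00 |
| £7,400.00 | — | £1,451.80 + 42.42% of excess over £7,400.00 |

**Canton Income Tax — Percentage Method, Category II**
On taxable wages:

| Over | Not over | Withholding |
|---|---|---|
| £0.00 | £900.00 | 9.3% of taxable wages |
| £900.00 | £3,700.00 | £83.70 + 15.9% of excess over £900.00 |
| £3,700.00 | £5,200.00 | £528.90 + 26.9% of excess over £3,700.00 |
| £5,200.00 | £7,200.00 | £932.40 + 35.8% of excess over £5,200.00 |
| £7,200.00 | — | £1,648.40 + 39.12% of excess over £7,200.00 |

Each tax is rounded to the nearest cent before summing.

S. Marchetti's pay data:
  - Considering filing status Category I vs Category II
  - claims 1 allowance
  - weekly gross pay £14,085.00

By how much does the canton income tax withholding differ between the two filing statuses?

Canton Income Tax (Category I): taxable = £14,085.00 − 1×£236.00 = £13,849.00
  £1,451.80 + 42.42% × (£13,849.00 − £7,400.00) = £1,451.80 + 42.42% × £6,449.00 = £4,187.47
Canton Income Tax (Category II): taxable = £14,085.00 − 1×£236.00 = £13,849.00
  £1,648.40 + 39.12% × (£13,849.00 − £7,200.00) = £1,648.40 + 39.12% × £6,649.00 = £4,249.49
Difference: |£4,187.47 − £4,249.49| = £62.02 (higher under Category II)

£62.02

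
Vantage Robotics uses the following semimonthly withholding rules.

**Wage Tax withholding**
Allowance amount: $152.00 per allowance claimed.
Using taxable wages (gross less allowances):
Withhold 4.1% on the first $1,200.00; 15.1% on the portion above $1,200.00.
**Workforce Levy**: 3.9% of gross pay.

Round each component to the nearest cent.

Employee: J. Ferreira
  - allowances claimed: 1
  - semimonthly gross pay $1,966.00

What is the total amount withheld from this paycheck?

Wage Tax: taxable = $1,966.00 − 1×$152.00 = $1,814.00
  $49.20 + 15.1% × ($1,814.00 − $1,200.00) = $49.20 + 15.1% × $614.00 = $141.91
Workforce Levy: 3.9% × $1,966.00 = $76.67
Total: $141.91 + $76.67 = $218.58

$218.58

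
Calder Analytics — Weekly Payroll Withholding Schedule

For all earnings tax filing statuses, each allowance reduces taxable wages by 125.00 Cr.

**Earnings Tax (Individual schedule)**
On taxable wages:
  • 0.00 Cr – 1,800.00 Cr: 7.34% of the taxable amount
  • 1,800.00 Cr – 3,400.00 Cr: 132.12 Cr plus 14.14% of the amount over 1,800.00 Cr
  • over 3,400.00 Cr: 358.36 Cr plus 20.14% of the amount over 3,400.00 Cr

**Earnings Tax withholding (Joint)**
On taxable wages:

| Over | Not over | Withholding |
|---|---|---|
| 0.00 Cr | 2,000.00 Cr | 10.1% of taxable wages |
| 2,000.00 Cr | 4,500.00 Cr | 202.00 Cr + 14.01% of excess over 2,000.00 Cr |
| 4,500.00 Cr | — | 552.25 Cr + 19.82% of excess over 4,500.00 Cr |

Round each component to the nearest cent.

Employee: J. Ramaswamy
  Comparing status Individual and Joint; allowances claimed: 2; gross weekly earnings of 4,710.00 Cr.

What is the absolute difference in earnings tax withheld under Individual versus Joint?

Earnings Tax (Individual): taxable = 4,710.00 Cr − 2×125.00 Cr = 4,460.00 Cr
  358.36 Cr + 20.14% × (4,460.00 Cr − 3,400.00 Cr) = 358.36 Cr + 20.14% × 1,060.00 Cr = 571.84 Cr
Earnings Tax (Joint): taxable = 4,710.00 Cr − 2×125.00 Cr = 4,460.00 Cr
  202.00 Cr + 14.01% × (4,460.00 Cr − 2,000.00 Cr) = 202.00 Cr + 14.01% × 2,460.00 Cr = 546.65 Cr
Difference: |571.84 Cr − 546.65 Cr| = 25.19 Cr (higher under Individual)

25.19 Cr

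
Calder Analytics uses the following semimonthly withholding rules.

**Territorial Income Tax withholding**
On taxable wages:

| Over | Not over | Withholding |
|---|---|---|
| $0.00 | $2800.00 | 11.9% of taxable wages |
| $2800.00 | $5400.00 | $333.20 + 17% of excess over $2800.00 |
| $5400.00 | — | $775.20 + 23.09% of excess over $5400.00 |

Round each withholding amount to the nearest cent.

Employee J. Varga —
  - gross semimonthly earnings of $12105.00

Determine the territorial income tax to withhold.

$2323.38

Territorial Income Tax: taxable = $12105.00
  $775.20 + 23.09% × ($12105.00 − $5400.00) = $775.20 + 23.09% × $6705.00 = $2323.38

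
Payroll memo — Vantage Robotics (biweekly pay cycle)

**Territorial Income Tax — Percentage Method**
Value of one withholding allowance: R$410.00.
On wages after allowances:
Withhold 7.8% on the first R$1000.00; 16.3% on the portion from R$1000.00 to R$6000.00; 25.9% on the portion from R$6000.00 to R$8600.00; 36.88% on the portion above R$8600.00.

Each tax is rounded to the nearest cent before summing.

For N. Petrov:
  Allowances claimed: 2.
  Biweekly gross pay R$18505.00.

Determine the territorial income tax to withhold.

Territorial Income Tax: taxable = R$18505.00 − 2×R$410.00 = R$17685.00
  R$1566.40 + 36.88% × (R$17685.00 − R$8600.00) = R$1566.40 + 36.88% × R$9085.00 = R$4916.95

R$4916.95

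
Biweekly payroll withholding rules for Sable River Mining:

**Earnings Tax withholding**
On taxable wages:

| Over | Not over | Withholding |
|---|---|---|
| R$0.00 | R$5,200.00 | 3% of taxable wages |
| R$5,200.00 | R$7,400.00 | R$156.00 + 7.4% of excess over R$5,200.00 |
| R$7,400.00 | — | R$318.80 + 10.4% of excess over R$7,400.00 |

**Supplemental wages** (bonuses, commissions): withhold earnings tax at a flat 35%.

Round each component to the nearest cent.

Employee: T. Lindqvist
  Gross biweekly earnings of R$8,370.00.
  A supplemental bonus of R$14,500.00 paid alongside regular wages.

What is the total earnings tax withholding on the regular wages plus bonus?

R$5,494.68

Earnings Tax: taxable = R$8,370.00
  R$318.80 + 10.4% × (R$8,370.00 − R$7,400.00) = R$318.80 + 10.4% × R$970.00 = R$419.68
Supplemental (35% flat on bonus): 35% × R$14,500.00 = R$5,075.00
Total earnings tax: R$419.68 + R$5,075.00 = R$5,494.68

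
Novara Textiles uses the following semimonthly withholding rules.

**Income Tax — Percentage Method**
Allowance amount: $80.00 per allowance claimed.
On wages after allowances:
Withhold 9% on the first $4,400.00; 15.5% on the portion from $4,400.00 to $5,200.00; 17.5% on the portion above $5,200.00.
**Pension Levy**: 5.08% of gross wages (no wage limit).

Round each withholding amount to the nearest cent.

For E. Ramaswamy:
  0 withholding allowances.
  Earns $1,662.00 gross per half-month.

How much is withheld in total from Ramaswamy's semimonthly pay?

$234.01

Income Tax: taxable = $1,662.00
  9% × $1,662.00 = $149.58
Pension Levy: 5.08% × $1,662.00 = $84.43
Total: $149.58 + $84.43 = $234.01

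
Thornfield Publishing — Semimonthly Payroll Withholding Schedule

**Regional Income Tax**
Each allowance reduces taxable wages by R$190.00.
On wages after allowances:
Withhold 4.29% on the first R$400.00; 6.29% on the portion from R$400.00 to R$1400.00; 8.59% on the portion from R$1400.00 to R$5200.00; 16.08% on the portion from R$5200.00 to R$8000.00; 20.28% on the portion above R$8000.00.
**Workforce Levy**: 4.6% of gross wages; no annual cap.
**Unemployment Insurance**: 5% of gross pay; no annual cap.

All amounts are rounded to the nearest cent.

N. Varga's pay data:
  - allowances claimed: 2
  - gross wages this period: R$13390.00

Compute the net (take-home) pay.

R$10231.81

Regional Income Tax: taxable = R$13390.00 − 2×R$190.00 = R$13010.00
  R$856.72 + 20.28% × (R$13010.00 − R$8000.00) = R$856.72 + 20.28% × R$5010.00 = R$1872.75
Workforce Levy: 4.6% × R$13390.00 = R$615.94
Unemployment Insurance: 5% × R$13390.00 = R$669.50
Total withheld: R$1872.75 + R$615.94 + R$669.50 = R$3158.19
Net pay: R$13390.00 − R$3158.19 = R$10231.81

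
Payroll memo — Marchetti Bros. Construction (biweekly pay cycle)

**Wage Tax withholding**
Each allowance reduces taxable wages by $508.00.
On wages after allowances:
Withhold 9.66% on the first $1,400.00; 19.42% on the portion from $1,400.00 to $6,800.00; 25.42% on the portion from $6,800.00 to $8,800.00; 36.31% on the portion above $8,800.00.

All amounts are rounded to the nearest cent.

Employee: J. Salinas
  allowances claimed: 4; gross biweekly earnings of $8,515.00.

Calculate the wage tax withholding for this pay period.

$1,122.36

Wage Tax: taxable = $8,515.00 − 4×$508.00 = $6,483.00
  $135.24 + 19.42% × ($6,483.00 − $1,400.00) = $135.24 + 19.42% × $5,083.00 = $1,122.36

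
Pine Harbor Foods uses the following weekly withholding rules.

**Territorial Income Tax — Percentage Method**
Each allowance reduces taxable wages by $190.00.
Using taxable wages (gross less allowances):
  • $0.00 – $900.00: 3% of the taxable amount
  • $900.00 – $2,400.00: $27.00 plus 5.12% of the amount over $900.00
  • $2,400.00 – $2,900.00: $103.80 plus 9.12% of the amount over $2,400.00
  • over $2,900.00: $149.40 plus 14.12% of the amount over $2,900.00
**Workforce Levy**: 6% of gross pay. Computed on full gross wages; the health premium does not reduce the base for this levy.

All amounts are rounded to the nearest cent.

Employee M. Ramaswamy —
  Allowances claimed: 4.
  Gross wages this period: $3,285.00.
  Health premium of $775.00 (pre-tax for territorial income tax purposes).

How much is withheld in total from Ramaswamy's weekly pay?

Territorial Income Tax: taxable = $3,285.00 − $775.00 − 4×$190.00 = $1,750.00
  $27.00 + 5.12% × ($1,750.00 − $900.00) = $27.00 + 5.12% × $850.00 = $70.52
Workforce Levy: 6% × $3,285.00 = $197.10
Total: $70.52 + $197.10 = $267.62

$267.62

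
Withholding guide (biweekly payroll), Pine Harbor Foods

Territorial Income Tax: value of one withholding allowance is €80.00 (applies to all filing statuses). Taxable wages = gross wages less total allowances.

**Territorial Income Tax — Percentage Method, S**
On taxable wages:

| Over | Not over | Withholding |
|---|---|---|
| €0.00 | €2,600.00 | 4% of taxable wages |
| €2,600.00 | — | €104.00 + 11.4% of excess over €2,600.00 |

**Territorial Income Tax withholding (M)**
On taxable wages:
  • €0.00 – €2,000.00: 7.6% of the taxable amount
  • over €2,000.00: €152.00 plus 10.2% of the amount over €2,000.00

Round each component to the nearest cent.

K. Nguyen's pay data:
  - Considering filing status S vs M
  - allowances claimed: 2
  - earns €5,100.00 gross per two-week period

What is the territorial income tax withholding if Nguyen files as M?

€451.88

Territorial Income Tax (M): taxable = €5,100.00 − 2×€80.00 = €4,940.00
  €152.00 + 10.2% × (€4,940.00 − €2,000.00) = €152.00 + 10.2% × €2,940.00 = €451.88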